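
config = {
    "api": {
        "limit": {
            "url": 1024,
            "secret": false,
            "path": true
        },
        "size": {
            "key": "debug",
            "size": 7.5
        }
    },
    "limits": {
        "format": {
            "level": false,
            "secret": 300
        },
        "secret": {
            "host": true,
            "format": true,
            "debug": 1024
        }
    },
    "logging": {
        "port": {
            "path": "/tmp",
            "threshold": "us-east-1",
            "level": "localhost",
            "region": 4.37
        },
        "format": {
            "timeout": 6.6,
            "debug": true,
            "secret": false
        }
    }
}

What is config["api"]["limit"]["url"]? 1024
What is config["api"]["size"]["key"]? "debug"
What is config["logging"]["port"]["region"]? 4.37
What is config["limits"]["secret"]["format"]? True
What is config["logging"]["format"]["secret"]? False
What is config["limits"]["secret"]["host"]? True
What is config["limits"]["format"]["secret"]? 300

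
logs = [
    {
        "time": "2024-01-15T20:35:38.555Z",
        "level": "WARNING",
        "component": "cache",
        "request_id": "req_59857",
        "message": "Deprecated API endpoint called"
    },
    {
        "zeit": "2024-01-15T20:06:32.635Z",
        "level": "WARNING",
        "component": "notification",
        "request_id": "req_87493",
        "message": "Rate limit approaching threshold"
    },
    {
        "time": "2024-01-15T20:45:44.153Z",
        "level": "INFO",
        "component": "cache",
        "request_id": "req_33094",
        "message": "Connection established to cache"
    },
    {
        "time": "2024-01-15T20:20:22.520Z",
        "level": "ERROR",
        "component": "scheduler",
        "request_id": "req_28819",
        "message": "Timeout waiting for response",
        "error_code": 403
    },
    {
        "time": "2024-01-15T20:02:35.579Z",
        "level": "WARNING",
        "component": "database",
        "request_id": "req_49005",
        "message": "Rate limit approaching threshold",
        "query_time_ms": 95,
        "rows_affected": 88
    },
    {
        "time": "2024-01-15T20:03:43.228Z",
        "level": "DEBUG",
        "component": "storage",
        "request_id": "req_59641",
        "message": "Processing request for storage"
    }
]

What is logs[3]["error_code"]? 403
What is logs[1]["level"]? "WARNING"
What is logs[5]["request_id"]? "req_59641"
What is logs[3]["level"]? "ERROR"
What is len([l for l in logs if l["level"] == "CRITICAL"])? 0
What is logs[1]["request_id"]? "req_87493"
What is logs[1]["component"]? "notification"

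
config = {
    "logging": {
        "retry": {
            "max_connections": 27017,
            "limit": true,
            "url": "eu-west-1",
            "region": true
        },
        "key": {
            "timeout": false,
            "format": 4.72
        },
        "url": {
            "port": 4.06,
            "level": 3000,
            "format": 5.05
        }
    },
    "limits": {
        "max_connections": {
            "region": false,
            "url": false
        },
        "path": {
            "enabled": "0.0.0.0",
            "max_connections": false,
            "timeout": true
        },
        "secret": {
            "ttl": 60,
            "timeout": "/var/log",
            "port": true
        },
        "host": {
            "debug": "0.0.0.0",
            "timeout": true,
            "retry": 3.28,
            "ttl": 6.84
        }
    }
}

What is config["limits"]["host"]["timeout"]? True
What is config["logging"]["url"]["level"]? 3000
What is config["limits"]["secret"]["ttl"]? 60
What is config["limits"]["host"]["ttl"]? 6.84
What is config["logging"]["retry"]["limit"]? True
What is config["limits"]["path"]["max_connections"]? False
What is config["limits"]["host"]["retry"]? 3.28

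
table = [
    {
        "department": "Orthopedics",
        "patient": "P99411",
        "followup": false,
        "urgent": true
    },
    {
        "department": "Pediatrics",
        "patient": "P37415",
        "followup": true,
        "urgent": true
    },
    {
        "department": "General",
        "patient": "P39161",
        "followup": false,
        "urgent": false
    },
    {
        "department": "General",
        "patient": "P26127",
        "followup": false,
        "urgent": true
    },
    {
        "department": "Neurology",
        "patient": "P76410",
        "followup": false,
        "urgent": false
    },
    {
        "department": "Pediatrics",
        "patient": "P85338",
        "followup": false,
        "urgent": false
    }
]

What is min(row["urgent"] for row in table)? False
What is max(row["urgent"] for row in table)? True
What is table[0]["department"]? "Orthopedics"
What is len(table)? 6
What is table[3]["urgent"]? True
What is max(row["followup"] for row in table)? True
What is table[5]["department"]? "Pediatrics"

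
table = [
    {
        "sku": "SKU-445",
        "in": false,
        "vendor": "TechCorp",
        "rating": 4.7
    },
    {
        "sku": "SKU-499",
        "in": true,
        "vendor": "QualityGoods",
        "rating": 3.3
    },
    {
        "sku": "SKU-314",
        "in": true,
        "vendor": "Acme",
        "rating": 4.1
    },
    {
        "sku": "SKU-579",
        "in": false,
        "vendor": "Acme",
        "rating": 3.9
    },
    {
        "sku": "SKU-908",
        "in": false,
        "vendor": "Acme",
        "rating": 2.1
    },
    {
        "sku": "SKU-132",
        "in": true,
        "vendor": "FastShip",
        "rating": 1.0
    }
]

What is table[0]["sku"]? "SKU-445"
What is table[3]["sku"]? "SKU-579"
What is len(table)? 6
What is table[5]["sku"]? "SKU-132"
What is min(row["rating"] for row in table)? 1.0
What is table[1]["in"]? True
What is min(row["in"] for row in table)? False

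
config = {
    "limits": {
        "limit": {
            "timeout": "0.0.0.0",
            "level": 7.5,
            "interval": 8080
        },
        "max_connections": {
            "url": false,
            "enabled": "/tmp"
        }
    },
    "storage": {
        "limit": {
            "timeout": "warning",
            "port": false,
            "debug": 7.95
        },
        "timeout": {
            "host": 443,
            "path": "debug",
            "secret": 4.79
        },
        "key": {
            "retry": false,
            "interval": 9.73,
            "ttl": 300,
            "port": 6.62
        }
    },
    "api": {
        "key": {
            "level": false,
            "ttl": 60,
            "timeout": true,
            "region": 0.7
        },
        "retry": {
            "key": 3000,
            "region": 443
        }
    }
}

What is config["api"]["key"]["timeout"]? True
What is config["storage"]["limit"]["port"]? False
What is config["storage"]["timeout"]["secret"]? 4.79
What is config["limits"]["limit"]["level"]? 7.5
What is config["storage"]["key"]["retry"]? False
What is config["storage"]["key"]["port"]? 6.62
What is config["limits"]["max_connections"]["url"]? False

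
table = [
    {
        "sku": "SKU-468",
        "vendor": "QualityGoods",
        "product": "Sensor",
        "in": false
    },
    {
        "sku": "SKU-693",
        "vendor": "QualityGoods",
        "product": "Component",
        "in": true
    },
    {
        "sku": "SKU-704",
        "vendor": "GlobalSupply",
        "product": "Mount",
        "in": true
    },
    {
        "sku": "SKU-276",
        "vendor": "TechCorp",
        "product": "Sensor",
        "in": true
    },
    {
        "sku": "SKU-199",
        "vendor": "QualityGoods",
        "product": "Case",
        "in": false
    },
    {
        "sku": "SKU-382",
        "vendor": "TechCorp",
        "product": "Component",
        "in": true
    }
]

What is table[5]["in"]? True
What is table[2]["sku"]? "SKU-704"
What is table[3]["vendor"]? "TechCorp"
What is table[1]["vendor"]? "QualityGoods"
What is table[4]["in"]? False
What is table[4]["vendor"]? "QualityGoods"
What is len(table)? 6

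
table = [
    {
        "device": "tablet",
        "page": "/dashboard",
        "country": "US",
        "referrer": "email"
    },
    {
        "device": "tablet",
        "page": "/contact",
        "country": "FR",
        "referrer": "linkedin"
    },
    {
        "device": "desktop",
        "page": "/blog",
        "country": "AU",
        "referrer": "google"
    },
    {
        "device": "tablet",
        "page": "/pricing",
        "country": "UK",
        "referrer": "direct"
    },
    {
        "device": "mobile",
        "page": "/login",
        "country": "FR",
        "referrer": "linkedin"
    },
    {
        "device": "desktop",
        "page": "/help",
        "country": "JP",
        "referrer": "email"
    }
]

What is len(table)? 6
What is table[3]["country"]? "UK"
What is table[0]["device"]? "tablet"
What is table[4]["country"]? "FR"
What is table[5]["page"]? "/help"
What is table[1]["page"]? "/contact"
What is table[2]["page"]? "/blog"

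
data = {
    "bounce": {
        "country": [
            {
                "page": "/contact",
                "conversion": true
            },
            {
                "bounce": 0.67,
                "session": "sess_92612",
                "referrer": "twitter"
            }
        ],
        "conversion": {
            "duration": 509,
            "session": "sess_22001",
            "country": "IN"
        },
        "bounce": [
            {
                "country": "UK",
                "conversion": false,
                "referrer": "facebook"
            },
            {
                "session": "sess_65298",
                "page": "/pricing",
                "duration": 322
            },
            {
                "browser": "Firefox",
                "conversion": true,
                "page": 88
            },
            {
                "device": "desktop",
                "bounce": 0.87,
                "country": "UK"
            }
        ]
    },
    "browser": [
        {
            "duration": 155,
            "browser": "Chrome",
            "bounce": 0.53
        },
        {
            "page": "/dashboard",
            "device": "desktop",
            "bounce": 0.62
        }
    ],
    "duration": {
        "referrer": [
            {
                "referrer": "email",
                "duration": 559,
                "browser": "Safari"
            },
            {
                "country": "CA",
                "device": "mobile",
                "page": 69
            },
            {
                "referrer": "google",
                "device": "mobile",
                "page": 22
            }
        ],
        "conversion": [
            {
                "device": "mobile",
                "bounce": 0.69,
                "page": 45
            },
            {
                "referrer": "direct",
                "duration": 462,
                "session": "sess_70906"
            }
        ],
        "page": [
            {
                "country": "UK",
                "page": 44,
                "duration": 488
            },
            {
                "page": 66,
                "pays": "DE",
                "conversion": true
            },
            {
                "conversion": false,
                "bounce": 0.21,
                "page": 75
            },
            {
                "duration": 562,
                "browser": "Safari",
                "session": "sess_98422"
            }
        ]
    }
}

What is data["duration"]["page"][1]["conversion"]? True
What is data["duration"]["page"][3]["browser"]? "Safari"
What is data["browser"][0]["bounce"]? 0.53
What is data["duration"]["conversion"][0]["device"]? "mobile"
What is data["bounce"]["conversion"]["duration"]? 509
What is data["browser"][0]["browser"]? "Chrome"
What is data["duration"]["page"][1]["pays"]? "DE"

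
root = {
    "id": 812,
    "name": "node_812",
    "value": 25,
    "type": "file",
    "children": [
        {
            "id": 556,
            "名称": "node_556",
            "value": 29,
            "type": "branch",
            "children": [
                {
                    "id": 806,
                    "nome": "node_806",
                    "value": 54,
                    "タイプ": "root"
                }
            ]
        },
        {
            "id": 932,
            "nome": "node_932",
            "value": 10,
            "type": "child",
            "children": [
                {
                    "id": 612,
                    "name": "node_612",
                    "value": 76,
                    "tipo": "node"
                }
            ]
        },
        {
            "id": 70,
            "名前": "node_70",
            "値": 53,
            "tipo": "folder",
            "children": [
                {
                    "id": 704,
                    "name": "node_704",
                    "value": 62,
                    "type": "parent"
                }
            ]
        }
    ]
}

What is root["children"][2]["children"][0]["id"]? 704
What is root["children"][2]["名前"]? "node_70"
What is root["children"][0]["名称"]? "node_556"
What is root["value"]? 25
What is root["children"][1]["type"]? "child"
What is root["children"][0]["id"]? 556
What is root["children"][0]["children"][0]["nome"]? "node_806"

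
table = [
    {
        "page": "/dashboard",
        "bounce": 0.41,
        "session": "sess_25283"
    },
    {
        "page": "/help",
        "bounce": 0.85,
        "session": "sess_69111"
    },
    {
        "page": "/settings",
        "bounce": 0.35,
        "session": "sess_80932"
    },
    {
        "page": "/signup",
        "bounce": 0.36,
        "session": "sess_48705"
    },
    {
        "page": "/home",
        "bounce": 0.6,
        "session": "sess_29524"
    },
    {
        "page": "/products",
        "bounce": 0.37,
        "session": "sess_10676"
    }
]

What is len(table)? 6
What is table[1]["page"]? "/help"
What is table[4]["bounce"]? 0.6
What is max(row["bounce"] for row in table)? 0.85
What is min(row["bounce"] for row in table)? 0.35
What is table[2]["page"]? "/settings"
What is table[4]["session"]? "sess_29524"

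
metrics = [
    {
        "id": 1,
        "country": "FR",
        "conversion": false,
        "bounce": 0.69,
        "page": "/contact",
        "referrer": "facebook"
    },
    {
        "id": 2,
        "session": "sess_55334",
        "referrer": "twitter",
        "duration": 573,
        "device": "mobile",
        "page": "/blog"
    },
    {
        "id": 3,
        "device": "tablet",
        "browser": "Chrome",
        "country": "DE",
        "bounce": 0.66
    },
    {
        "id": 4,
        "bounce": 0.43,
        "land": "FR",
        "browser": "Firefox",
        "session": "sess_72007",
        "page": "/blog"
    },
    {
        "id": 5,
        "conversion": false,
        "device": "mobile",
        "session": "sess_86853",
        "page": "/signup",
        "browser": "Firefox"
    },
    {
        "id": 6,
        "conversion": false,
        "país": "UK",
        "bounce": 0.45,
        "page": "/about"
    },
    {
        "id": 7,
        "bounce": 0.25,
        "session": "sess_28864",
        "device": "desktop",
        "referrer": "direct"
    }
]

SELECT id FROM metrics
[1, 2, 3, 4, 5, 6, 7]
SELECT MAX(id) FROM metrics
7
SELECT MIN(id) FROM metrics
1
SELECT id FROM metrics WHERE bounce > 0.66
[1]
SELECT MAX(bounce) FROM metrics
0.69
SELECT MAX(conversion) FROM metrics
False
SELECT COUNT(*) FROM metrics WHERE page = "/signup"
1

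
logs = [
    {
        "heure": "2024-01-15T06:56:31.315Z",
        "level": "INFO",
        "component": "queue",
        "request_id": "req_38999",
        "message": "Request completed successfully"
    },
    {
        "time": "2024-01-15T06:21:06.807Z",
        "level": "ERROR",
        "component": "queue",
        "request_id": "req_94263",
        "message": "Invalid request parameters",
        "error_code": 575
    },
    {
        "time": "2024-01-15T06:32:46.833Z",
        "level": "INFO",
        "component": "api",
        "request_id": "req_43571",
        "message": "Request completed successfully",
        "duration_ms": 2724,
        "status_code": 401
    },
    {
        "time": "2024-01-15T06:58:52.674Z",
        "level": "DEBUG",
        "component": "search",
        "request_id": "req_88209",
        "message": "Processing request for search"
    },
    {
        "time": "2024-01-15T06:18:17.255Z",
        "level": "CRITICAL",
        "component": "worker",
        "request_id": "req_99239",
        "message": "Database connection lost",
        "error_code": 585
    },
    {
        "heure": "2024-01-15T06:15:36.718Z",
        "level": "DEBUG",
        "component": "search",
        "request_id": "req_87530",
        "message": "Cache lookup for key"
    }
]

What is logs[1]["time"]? "2024-01-15T06:21:06.807Z"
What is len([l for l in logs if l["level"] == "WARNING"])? 0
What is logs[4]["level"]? "CRITICAL"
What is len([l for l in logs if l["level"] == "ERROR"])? 1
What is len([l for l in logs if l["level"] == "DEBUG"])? 2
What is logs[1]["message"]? "Invalid request parameters"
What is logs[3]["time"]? "2024-01-15T06:58:52.674Z"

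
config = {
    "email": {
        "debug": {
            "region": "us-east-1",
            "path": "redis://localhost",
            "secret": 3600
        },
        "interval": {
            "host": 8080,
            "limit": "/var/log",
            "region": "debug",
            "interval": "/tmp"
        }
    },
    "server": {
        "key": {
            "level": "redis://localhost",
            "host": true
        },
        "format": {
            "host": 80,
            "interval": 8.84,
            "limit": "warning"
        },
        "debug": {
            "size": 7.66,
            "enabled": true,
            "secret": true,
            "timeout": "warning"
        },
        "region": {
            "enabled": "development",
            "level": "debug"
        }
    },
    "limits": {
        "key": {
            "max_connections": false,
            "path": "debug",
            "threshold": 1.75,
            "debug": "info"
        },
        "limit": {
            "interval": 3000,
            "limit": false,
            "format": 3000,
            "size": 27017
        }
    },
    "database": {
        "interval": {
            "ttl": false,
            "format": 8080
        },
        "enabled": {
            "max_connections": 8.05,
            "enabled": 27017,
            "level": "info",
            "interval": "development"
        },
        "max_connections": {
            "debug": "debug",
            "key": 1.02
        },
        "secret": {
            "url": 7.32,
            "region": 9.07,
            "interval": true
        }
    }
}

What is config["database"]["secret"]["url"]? 7.32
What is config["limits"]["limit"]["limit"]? False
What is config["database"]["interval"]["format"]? 8080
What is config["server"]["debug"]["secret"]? True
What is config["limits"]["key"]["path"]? "debug"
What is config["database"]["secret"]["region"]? 9.07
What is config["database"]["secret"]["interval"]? True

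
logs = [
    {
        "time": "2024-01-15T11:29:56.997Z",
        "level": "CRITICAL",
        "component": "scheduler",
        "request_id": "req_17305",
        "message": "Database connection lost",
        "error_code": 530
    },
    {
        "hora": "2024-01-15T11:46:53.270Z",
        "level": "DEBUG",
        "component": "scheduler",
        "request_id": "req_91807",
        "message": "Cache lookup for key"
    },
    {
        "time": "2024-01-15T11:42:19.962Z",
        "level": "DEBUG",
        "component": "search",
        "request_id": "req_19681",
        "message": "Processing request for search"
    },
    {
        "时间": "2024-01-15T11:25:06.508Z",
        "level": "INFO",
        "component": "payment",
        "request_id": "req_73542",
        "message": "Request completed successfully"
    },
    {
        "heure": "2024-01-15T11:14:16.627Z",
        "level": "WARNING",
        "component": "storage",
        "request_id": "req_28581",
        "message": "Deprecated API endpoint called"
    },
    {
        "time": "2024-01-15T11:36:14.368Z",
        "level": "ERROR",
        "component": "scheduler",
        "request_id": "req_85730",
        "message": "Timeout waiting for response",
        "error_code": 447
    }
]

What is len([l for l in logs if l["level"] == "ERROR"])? 1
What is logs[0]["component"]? "scheduler"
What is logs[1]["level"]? "DEBUG"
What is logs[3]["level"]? "INFO"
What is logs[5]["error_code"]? 447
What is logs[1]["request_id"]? "req_91807"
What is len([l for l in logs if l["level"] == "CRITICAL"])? 1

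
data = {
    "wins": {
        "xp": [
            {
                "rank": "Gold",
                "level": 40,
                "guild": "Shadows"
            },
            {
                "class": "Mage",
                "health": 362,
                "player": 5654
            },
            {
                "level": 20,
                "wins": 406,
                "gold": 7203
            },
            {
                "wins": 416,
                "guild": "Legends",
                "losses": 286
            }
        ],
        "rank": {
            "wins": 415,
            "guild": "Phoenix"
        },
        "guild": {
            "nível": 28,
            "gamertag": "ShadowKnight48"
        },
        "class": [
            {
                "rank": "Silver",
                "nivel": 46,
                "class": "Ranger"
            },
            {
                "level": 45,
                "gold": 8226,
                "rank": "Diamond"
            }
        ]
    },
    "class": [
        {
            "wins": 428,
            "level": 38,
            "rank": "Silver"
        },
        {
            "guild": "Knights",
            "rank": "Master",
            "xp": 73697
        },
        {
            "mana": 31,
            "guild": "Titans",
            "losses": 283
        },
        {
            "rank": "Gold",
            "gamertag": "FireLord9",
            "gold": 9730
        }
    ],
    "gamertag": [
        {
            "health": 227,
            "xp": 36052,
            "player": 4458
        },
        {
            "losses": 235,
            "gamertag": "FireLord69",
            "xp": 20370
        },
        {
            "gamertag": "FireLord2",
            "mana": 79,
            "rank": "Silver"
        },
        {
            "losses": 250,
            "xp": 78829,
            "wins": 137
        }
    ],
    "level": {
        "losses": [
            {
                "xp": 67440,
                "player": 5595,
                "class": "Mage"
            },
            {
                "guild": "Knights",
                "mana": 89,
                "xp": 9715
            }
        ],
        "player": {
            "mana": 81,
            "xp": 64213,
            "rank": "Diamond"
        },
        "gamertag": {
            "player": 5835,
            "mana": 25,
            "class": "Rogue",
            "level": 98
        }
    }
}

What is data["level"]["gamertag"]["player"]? 5835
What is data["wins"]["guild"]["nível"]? 28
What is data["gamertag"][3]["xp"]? 78829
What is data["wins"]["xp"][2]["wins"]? 406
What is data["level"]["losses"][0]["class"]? "Mage"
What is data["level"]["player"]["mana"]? 81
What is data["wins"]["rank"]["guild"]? "Phoenix"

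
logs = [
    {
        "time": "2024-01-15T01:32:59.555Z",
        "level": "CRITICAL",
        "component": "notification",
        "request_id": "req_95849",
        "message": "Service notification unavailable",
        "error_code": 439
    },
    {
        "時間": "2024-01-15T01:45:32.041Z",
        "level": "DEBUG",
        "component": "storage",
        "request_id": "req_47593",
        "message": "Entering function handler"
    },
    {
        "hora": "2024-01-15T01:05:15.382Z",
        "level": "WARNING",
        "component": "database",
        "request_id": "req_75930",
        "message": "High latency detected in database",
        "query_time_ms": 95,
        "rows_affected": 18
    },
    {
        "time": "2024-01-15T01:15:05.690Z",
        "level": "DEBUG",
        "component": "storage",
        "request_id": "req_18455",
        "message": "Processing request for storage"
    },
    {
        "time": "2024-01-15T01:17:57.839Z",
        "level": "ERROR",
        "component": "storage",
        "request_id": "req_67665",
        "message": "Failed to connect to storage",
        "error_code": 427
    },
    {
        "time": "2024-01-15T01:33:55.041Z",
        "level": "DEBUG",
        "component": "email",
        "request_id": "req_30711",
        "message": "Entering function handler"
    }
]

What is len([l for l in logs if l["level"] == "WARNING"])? 1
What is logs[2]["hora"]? "2024-01-15T01:05:15.382Z"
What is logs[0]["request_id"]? "req_95849"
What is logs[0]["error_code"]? 439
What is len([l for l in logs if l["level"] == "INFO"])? 0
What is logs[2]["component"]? "database"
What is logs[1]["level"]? "DEBUG"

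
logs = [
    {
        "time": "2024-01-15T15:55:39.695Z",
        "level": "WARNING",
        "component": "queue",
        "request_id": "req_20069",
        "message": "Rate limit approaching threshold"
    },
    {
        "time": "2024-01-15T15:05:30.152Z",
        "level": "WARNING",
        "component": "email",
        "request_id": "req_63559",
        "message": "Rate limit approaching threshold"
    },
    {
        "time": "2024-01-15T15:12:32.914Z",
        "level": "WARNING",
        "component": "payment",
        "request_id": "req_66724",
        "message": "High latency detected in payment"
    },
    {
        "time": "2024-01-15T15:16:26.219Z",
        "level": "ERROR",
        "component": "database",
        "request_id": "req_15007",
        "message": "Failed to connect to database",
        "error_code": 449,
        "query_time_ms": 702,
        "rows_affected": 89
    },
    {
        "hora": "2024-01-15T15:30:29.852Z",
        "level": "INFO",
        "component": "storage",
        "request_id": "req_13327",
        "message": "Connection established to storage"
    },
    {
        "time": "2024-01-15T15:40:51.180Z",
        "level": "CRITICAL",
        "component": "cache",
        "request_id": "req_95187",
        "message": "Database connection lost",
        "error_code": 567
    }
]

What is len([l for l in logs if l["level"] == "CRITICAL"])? 1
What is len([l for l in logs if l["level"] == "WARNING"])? 3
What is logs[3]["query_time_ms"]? 702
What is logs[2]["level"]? "WARNING"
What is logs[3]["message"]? "Failed to connect to database"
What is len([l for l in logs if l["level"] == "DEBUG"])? 0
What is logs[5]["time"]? "2024-01-15T15:40:51.180Z"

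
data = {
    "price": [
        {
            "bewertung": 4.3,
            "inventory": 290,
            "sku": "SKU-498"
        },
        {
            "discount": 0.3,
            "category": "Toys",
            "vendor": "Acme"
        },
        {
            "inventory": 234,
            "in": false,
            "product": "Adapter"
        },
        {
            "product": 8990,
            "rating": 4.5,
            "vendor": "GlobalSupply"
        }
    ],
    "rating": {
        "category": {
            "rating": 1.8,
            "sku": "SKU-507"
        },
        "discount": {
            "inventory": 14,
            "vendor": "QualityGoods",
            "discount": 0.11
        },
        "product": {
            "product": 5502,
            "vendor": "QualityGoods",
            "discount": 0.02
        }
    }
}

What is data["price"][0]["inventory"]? 290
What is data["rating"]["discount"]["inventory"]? 14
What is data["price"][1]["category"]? "Toys"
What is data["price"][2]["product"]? "Adapter"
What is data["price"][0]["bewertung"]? 4.3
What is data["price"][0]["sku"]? "SKU-498"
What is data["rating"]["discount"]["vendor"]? "QualityGoods"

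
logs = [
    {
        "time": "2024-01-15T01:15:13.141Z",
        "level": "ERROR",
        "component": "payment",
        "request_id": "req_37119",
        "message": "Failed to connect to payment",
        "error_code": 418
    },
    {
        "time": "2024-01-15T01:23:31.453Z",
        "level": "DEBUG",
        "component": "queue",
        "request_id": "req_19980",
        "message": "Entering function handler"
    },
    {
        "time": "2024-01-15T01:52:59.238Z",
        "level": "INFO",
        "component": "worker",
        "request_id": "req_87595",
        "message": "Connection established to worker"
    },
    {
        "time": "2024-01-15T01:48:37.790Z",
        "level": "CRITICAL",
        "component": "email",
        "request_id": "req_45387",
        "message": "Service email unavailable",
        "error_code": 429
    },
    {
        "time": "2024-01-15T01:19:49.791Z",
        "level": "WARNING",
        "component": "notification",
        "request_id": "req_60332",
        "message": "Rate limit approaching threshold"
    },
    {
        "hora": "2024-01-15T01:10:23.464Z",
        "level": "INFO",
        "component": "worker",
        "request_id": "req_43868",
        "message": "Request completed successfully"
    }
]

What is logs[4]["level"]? "WARNING"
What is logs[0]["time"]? "2024-01-15T01:15:13.141Z"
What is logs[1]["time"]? "2024-01-15T01:23:31.453Z"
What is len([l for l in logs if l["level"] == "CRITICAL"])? 1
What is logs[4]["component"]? "notification"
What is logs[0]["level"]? "ERROR"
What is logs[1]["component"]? "queue"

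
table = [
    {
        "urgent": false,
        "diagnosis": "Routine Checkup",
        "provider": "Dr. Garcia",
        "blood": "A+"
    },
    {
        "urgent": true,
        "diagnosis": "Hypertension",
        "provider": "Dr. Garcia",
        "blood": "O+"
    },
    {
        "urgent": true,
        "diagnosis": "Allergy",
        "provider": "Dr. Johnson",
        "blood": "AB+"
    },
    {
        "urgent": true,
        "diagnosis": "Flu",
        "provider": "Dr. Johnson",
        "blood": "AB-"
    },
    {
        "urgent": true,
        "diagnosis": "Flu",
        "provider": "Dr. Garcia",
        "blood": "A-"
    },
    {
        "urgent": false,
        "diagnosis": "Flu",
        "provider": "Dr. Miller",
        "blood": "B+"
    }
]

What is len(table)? 6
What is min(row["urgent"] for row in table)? False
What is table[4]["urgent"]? True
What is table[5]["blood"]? "B+"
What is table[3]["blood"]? "AB-"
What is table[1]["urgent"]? True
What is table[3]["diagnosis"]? "Flu"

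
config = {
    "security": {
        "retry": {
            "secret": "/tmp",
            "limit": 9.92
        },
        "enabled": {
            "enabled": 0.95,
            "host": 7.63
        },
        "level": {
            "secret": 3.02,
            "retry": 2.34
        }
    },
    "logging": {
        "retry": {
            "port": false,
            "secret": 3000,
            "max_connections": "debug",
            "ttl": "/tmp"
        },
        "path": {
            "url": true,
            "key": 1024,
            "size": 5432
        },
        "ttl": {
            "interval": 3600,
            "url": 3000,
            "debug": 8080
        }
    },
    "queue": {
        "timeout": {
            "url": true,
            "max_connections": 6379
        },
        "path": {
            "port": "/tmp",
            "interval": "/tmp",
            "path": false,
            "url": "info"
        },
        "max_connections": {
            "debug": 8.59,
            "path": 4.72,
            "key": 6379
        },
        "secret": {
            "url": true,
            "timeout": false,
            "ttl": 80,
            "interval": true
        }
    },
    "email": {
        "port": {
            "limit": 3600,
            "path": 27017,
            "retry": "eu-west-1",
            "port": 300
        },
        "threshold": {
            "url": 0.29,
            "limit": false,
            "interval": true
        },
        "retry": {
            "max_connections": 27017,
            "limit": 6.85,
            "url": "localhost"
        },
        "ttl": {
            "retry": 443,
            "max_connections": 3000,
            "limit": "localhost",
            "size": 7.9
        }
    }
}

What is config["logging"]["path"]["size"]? 5432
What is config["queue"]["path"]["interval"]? "/tmp"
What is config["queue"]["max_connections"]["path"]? 4.72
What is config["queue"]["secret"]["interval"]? True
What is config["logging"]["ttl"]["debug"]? 8080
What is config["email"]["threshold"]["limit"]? False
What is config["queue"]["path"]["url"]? "info"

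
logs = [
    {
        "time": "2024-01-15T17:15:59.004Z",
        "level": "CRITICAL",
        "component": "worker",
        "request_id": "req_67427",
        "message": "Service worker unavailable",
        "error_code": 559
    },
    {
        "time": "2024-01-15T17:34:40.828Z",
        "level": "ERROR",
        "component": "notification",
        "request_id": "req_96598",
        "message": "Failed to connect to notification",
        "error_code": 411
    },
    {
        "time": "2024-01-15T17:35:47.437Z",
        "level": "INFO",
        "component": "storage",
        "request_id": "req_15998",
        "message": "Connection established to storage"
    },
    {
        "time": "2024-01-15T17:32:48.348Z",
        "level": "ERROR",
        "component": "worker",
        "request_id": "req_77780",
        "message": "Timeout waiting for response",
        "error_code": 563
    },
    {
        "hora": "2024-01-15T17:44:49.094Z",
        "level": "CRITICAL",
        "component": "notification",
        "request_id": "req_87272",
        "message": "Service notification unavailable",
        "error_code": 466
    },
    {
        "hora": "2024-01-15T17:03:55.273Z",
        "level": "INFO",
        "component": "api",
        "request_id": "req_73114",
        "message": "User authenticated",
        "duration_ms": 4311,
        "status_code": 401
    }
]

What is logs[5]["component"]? "api"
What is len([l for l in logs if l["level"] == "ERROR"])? 2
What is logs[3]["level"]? "ERROR"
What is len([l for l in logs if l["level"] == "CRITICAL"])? 2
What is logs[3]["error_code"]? 563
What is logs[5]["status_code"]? 401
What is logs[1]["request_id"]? "req_96598"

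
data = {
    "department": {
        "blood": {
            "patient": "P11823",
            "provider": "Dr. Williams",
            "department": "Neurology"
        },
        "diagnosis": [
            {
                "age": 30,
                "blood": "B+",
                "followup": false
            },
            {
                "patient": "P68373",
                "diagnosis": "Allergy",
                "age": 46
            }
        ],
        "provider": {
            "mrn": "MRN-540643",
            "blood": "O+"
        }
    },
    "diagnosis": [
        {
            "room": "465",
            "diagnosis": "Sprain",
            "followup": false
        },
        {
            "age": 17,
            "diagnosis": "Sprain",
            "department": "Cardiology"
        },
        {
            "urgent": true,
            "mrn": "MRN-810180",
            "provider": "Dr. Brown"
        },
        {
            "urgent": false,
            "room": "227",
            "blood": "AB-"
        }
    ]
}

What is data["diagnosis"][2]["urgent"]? True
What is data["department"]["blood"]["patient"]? "P11823"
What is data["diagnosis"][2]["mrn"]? "MRN-810180"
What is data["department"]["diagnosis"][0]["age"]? 30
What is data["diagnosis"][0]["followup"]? False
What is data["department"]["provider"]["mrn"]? "MRN-540643"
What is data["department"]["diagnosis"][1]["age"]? 46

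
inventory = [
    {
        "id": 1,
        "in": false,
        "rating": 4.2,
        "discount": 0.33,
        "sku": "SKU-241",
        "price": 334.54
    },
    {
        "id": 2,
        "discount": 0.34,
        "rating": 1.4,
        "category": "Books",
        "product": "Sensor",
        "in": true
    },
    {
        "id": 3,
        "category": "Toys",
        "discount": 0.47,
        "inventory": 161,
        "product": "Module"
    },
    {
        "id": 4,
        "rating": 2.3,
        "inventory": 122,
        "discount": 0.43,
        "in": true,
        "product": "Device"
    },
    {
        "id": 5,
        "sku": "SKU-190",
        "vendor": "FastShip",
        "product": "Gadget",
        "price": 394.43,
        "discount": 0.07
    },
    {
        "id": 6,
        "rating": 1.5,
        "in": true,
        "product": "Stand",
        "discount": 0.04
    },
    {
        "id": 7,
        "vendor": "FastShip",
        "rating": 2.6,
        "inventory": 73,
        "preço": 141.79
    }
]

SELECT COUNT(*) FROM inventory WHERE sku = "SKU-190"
1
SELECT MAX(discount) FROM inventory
0.47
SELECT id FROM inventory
[1, 2, 3, 4, 5, 6, 7]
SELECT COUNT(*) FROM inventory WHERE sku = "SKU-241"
1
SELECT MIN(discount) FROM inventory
0.04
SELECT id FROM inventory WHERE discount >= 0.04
[1, 2, 3, 4, 5, 6]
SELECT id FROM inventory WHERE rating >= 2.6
[1, 7]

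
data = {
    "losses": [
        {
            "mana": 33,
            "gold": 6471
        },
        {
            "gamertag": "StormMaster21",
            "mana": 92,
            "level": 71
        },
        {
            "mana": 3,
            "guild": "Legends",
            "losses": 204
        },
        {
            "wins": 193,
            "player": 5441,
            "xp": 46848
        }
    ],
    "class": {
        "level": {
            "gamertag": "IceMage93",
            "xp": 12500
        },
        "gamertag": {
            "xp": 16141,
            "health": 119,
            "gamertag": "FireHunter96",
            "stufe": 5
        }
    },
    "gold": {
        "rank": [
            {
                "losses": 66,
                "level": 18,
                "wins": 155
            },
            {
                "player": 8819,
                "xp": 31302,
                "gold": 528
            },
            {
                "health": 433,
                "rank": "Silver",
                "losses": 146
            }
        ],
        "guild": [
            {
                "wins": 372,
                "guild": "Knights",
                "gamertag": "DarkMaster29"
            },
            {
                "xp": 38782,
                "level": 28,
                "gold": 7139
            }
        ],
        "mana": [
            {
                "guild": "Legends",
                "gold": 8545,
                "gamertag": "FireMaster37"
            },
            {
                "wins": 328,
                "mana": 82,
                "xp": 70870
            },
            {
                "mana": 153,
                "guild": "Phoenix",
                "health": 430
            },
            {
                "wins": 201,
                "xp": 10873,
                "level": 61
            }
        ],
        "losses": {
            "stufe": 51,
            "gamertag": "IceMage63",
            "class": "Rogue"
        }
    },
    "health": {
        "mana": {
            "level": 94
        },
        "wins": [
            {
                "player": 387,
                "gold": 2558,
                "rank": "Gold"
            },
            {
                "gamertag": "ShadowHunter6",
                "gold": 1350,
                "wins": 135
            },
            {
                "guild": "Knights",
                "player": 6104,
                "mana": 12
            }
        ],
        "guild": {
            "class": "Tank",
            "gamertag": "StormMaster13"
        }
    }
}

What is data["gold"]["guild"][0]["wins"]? 372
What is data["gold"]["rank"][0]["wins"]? 155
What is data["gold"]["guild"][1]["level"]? 28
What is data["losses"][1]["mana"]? 92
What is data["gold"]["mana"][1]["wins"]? 328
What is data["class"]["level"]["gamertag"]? "IceMage93"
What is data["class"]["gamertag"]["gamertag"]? "FireHunter96"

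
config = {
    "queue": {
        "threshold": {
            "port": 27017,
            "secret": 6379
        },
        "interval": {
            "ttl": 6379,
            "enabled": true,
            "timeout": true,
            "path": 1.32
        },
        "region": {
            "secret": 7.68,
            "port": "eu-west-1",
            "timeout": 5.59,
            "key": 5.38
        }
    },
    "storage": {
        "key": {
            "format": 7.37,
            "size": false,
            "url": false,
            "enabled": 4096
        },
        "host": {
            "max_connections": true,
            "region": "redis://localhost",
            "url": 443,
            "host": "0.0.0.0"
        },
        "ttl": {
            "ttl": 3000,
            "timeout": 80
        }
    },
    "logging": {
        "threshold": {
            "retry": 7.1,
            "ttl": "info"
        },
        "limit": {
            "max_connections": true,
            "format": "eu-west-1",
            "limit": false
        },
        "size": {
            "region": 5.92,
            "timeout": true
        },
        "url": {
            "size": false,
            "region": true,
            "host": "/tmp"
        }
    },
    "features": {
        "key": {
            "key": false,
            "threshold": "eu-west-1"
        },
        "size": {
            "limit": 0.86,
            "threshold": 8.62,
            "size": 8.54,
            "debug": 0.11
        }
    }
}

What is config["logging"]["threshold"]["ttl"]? "info"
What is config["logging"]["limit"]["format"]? "eu-west-1"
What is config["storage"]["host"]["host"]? "0.0.0.0"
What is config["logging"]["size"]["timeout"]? True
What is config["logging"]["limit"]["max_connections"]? True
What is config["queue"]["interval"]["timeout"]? True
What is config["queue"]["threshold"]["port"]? 27017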